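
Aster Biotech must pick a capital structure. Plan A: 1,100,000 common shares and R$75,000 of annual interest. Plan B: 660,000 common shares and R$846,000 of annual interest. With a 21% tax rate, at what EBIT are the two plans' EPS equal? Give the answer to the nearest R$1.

Set EPS_A = EPS_B: (EBIT − R$75,000)(1 − 0.21) ÷ 1,100,000 = (EBIT − R$846,000)(1 − 0.21) ÷ 660,000.
Cancelling (1 − t) and cross-multiplying: 660,000·(EBIT − 75,000) = 1,100,000·(EBIT − 846,000).
EBIT × (1,100,000 − 660,000) = 846,000 × 1,100,000 − 75,000 × 660,000 = 881,100,000,000, so EBIT = 881,100,000,000 ÷ 440,000 = 2,002,500.00.

R$2,002,500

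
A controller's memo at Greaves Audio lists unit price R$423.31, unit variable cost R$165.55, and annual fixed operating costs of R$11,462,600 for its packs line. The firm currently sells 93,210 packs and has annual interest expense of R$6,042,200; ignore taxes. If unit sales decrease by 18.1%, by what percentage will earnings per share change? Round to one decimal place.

Total contribution margin = 93,210 × R$257.76 = R$24,025,809.60.
EBIT = R$24,025,809.60 − R$11,462,600 = R$12,563,209.60.
Interest = R$6,042,200.00, so EBIT − I = R$6,521,009.60.
DCL = total CM / (EBIT − I) = R$24,025,809.60 / R$6,521,009.60 = 3.6844.
%ΔEPS = DCL × %ΔSales = 3.6844 × -18.1% = -66.7%.

-66.7%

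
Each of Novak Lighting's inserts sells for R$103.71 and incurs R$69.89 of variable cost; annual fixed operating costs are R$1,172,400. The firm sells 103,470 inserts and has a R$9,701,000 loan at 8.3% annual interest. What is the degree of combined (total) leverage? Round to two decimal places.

2.30

At 103,470 units, contribution = 103,470 × R$33.82 = R$3,499,355.40.
EBIT = R$3,499,355.40 − R$1,172,400 = R$2,326,955.40. Interest = R$805,183.00.
DOL = R$3,499,355.40 ÷ R$2,326,955.40 = 1.5038; DFL = R$2,326,955.40 ÷ R$1,521,772.40 = 1.5291.
DCL = DOL × DFL = 1.5038 × 1.5291 = 2.2995.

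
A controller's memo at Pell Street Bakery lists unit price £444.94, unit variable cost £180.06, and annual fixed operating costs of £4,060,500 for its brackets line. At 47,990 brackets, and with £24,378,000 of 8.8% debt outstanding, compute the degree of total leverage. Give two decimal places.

At 47,990 units, contribution = 47,990 × £264.88 = £12,711,591.20.
EBIT = £12,711,591.20 − £4,060,500 = £8,651,091.20. Interest = £2,145,264.00.
DOL = £12,711,591.20 ÷ £8,651,091.20 = 1.4694; DFL = £8,651,091.20 ÷ £6,505,827.20 = 1.3297.
DCL = DOL × DFL = 1.4694 × 1.3297 = 1.9539.

1.95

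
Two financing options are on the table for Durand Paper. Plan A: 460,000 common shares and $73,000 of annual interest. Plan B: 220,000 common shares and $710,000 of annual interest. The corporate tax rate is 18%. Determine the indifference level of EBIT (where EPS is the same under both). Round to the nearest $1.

At indifference, (EBIT − 73,000)(1 − t)/460,000 = (EBIT − 710,000)(1 − t)/220,000.
The (1 − t) factor cancels: (EBIT − 73,000) × 220,000 = (EBIT − 710,000) × 460,000.
EBIT × (460,000 − 220,000) = 710,000 × 460,000 − 73,000 × 220,000 = 310,540,000,000, so EBIT = 310,540,000,000 ÷ 240,000 = 1,293,916.67.

$1,293,917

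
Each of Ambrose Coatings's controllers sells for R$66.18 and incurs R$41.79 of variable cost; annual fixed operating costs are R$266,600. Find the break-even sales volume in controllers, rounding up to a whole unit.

Unit CM = price − variable cost = R$66.18 − R$41.79 = R$24.39.
Units to break even: R$266,600 ÷ R$24.39 = 10,930.71, rounded up to 10,931.

10,931 controllers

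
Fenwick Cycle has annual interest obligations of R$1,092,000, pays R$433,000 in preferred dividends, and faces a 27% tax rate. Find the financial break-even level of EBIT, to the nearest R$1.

R$1,685,151

Grossing the preferred dividend up to pre-tax terms: R$433,000 / (1 − 0.27) = R$593,150.68.
Financial break-even EBIT = interest + D_p ÷ (1 − t) = R$1,092,000 + R$593,150.68 = R$1,685,150.68.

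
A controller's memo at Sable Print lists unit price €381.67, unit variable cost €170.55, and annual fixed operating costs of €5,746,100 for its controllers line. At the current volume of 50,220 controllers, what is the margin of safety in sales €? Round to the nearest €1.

Unit CM = price − variable cost = €381.67 − €170.55 = €211.12. Break-even units = €5,746,100 ÷ €211.12 = 27,217.22; break-even revenue = 27,217.22 × €381.67 = €10,387,997.29.
Actual sales revenue = 50,220 × €381.67 = €19,167,467.40.
Margin of safety = €19,167,467.40 − €10,387,997.29 = €8,779,470.

€8,779,470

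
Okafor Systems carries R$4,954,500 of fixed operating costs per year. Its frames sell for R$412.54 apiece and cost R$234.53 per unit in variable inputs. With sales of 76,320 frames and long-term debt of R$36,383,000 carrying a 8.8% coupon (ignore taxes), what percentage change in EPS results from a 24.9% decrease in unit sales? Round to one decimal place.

-62.3%

Total contribution margin = 76,320 × R$178.01 = R$13,585,723.20.
Subtracting fixed costs: EBIT = R$13,585,723.20 − R$4,954,500 = R$8,631,223.20.
Interest = R$3,201,704.00, so EBIT − I = R$5,429,519.20.
DCL = total CM / (EBIT − I) = R$13,585,723.20 / R$5,429,519.20 = 2.5022.
%ΔEPS = DCL × %ΔSales = 2.5022 × -24.9% = -62.3%.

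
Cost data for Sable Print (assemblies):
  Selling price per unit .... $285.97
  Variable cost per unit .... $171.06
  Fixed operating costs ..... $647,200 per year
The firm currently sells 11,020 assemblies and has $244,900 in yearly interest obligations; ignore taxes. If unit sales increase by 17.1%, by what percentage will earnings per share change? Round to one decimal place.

+57.9%

Total contribution margin = 11,020 × $114.91 = $1,266,308.20.
Operating income = contribution − fixed costs = $1,266,308.20 − $647,200 = $619,108.20.
Interest = $244,900.00, so EBIT − I = $374,208.20.
Degree of combined leverage = contribution ÷ (EBIT − I) = $1,266,308.20 ÷ $374,208.20 = 3.3840.
EPS therefore changes by 3.3840 × (+17.1%) = +57.9%.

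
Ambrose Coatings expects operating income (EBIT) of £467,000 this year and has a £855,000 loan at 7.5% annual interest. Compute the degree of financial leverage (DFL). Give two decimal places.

1.16

Annual interest charges come to £64,125.00.
Degree of financial leverage = EBIT / (EBIT − interest) = £467,000 / £402,875.00 = 1.1592.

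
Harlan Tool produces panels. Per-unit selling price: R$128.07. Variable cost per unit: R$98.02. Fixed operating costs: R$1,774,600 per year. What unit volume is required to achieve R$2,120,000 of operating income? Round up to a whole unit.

129,604 panels

Unit CM = price − variable cost = R$128.07 − R$98.02 = R$30.05.
Units = (FC + target) / CM = (R$1,774,600 + R$2,120,000) / R$30.05 = 129,603.99, so 129,604 panels.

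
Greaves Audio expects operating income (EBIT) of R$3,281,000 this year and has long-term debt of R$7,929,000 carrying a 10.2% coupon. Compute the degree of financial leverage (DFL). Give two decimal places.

Annual interest charges come to R$808,758.00.
DFL = EBIT ÷ (EBIT − I) = R$3,281,000 ÷ (R$3,281,000 − R$808,758.00) = R$3,281,000 ÷ R$2,472,242.00 = 1.3271.

1.33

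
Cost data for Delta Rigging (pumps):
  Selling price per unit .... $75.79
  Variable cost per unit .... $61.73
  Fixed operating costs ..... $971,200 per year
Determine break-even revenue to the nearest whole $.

CM per unit = $75.79 − $61.73 = $14.06; CM ratio = $14.06 / $75.79 = 0.1855.
Break-even revenue = fixed costs × price ÷ CM = $971,200 × $75.79 ÷ $14.06 = $5,235,224.

$5,235,224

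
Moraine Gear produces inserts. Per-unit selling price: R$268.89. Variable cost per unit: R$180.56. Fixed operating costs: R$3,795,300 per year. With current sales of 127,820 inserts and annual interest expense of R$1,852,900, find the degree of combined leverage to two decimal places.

Total contribution margin = 127,820 × R$88.33 = R$11,290,340.60.
EBIT = R$11,290,340.60 − R$3,795,300 = R$7,495,040.60. Interest = R$1,852,900.00, so EBIT − I = R$5,642,140.60.
DCL = contribution ÷ (EBIT − I) = R$11,290,340.60 ÷ R$5,642,140.60 = 2.0011.

2.00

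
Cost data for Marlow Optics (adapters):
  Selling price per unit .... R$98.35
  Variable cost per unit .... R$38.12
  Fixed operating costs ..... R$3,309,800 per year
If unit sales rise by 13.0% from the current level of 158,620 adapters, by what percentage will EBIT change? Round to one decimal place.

+19.9%

Contribution at this volume is 158,620 × R$60.23 = R$9,553,682.60.
Subtracting fixed costs: EBIT = R$9,553,682.60 − R$3,309,800 = R$6,243,882.60.
DOL = contribution ÷ EBIT = R$9,553,682.60 ÷ R$6,243,882.60 = 1.5301.
Operating income changes by 1.5301 × +13.0% = +19.9%.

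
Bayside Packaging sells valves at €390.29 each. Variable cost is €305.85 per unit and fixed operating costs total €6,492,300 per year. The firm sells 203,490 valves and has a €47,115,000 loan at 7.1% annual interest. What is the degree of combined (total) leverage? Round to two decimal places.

Contribution at this volume is 203,490 × €84.44 = €17,182,695.60.
Operating income = contribution − fixed costs = €17,182,695.60 − €6,492,300 = €10,690,395.60. Interest = €3,345,165.00.
DOL = €17,182,695.60 ÷ €10,690,395.60 = 1.6073; DFL = €10,690,395.60 ÷ €7,345,230.60 = 1.4554.
Combined leverage = 1.6073 × 1.4554 = 2.3393.

2.34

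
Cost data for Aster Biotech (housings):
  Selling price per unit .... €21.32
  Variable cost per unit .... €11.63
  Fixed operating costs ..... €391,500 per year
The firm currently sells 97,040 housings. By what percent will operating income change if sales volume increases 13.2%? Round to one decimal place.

+22.6%

Contribution at this volume is 97,040 × €9.69 = €940,317.60.
Subtracting fixed costs: EBIT = €940,317.60 − €391,500 = €548,817.60.
Degree of operating leverage = €940,317.60 / €548,817.60 = 1.7134.
So EBIT moves 1.7134 × (+13.2%) = +22.6%.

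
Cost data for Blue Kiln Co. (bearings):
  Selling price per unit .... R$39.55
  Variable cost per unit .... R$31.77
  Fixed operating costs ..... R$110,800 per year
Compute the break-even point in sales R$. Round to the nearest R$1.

CM per unit = R$39.55 − R$31.77 = R$7.78; CM ratio = R$7.78 / R$39.55 = 0.1967.
Break-even revenue = fixed costs × price ÷ CM = R$110,800 × R$39.55 ÷ R$7.78 = R$563,257.

R$563,257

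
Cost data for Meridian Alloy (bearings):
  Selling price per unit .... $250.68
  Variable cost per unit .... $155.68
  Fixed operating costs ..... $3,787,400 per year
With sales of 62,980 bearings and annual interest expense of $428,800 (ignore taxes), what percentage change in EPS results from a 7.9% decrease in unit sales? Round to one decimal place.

Total contribution margin = 62,980 × $95.00 = $5,983,100.00.
EBIT = $5,983,100.00 − $3,787,400 = $2,195,700.00.
After interest of $428,800.00, pre-tax earnings = $1,766,900.00.
Degree of combined leverage = contribution ÷ (EBIT − I) = $5,983,100.00 ÷ $1,766,900.00 = 3.3862.
%ΔEPS = DCL × %ΔSales = 3.3862 × -7.9% = -26.8%.

-26.8%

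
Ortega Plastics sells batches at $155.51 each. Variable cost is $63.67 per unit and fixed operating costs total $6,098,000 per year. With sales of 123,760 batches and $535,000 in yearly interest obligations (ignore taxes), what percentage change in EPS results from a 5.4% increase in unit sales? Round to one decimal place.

+13.0%

At 123,760 units, contribution = 123,760 × $91.84 = $11,366,118.40.
Subtracting fixed costs: EBIT = $11,366,118.40 − $6,098,000 = $5,268,118.40.
Interest = $535,000.00, so EBIT − I = $4,733,118.40.
Degree of combined leverage = contribution ÷ (EBIT − I) = $11,366,118.40 ÷ $4,733,118.40 = 2.4014.
EPS therefore changes by 2.4014 × (+5.4%) = +13.0%.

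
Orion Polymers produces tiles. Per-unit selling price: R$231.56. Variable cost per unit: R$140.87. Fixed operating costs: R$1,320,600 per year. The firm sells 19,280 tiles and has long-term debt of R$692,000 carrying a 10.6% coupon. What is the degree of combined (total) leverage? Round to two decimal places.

Total contribution margin = 19,280 × R$90.69 = R$1,748,503.20.
EBIT = R$1,748,503.20 − R$1,320,600 = R$427,903.20. Interest = R$73,352.00.
DOL = R$1,748,503.20 ÷ R$427,903.20 = 4.0862; DFL = R$427,903.20 ÷ R$354,551.20 = 1.2069.
DCL = DOL × DFL = 4.0862 × 1.2069 = 4.9316.

4.93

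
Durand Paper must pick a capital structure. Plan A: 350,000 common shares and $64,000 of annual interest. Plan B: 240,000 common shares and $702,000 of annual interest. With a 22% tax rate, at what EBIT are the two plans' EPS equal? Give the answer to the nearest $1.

At indifference, (EBIT − 64,000)(1 − t)/350,000 = (EBIT − 702,000)(1 − t)/240,000.
Cancelling (1 − t) and cross-multiplying: 240,000·(EBIT − 64,000) = 350,000·(EBIT − 702,000).
EBIT × (350,000 − 240,000) = 702,000 × 350,000 − 64,000 × 240,000 = 230,340,000,000, so EBIT = 230,340,000,000 ÷ 110,000 = 2,094,000.00.

$2,094,000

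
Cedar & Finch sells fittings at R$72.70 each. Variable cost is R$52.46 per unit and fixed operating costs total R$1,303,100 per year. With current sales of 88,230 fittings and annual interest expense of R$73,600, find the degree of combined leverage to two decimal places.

4.37

Contribution at this volume is 88,230 × R$20.24 = R$1,785,775.20.
Operating income = contribution − fixed costs = R$1,785,775.20 − R$1,303,100 = R$482,675.20. Interest = R$73,600.00, so EBIT − I = R$409,075.20.
DCL = contribution ÷ (EBIT − I) = R$1,785,775.20 ÷ R$409,075.20 = 4.3654.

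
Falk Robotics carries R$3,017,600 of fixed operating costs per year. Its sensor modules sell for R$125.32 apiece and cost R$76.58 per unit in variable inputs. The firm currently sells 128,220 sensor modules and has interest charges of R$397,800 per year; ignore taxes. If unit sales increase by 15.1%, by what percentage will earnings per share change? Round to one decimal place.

Contribution at this volume is 128,220 × R$48.74 = R$6,249,442.80.
Operating income = contribution − fixed costs = R$6,249,442.80 − R$3,017,600 = R$3,231,842.80.
Interest = R$397,800.00, so EBIT − I = R$2,834,042.80.
Degree of combined leverage = contribution ÷ (EBIT − I) = R$6,249,442.80 ÷ R$2,834,042.80 = 2.2051.
%ΔEPS = DCL × %ΔSales = 2.2051 × +15.1% = +33.3%.

+33.3%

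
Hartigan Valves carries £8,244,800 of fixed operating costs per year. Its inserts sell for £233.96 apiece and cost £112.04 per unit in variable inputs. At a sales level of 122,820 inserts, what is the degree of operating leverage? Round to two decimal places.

At 122,820 units, contribution = 122,820 × £121.92 = £14,974,214.40.
Subtracting fixed costs: EBIT = £14,974,214.40 − £8,244,800 = £6,729,414.40.
DOL = contribution ÷ EBIT = £14,974,214.40 ÷ £6,729,414.40 = 2.2252.

2.23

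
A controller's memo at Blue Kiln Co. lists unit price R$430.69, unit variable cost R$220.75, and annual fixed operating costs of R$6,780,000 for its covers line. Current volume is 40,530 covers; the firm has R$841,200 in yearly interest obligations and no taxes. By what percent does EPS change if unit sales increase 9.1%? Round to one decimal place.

+87.2%

Total contribution margin = 40,530 × R$209.94 = R$8,508,868.20.
Subtracting fixed costs: EBIT = R$8,508,868.20 − R$6,780,000 = R$1,728,868.20.
After interest of R$841,200.00, pre-tax earnings = R$887,668.20.
Degree of combined leverage = contribution ÷ (EBIT − I) = R$8,508,868.20 ÷ R$887,668.20 = 9.5856.
%ΔEPS = DCL × %ΔSales = 9.5856 × +9.1% = +87.2%.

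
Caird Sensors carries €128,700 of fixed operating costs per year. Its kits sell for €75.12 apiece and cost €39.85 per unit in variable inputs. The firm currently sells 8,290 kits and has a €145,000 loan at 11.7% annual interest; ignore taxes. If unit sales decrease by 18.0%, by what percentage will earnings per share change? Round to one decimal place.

Total contribution margin = 8,290 × €35.27 = €292,388.30.
EBIT = €292,388.30 − €128,700 = €163,688.30.
Interest = €16,965.00, so EBIT − I = €146,723.30.
DCL = total CM / (EBIT − I) = €292,388.30 / €146,723.30 = 1.9928.
%ΔEPS = DCL × %ΔSales = 1.9928 × -18.0% = -35.9%.

-35.9%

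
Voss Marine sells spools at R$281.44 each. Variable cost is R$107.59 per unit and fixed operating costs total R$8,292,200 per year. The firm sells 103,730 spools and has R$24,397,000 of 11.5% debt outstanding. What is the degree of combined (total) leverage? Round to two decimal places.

2.60

Total contribution margin = 103,730 × R$173.85 = R$18,033,460.50.
Operating income = contribution − fixed costs = R$18,033,460.50 − R$8,292,200 = R$9,741,260.50. Interest = R$2,805,655.00, so EBIT − I = R$6,935,605.50.
Degree of total leverage = total CM / (EBIT − interest) = R$18,033,460.50 / R$6,935,605.50 = 2.6001.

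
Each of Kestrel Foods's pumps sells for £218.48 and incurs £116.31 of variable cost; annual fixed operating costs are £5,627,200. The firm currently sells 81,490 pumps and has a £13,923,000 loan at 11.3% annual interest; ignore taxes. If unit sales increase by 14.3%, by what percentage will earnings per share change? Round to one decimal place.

Contribution at this volume is 81,490 × £102.17 = £8,325,833.30.
Operating income = contribution − fixed costs = £8,325,833.30 − £5,627,200 = £2,698,633.30.
Interest = £1,573,299.00, so EBIT − I = £1,125,334.30.
DCL = total CM / (EBIT − I) = £8,325,833.30 / £1,125,334.30 = 7.3985.
%ΔEPS = DCL × %ΔSales = 7.3985 × +14.3% = +105.8%.

+105.8%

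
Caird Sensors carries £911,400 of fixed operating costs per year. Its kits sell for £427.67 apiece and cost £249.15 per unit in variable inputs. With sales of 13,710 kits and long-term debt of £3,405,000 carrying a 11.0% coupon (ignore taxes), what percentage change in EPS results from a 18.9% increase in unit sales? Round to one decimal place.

+39.8%

Total contribution margin = 13,710 × £178.52 = £2,447,509.20.
EBIT = £2,447,509.20 − £911,400 = £1,536,109.20.
After interest of £374,550.00, pre-tax earnings = £1,161,559.20.
Degree of combined leverage = contribution ÷ (EBIT − I) = £2,447,509.20 ÷ £1,161,559.20 = 2.1071.
EPS therefore changes by 2.1071 × (+18.9%) = +39.8%.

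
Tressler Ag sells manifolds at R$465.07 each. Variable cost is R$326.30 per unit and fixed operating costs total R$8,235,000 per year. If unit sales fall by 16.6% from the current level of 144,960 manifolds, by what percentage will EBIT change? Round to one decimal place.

-28.1%

Total contribution margin = 144,960 × R$138.77 = R$20,116,099.20.
Subtracting fixed costs: EBIT = R$20,116,099.20 − R$8,235,000 = R$11,881,099.20.
DOL = contribution ÷ EBIT = R$20,116,099.20 ÷ R$11,881,099.20 = 1.6931.
So EBIT moves 1.6931 × (-16.6%) = -28.1%.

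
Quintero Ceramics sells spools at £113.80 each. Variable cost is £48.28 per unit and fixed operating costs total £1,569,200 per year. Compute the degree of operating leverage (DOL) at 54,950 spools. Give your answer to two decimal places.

At 54,950 units, contribution = 54,950 × £65.52 = £3,600,324.00.
Operating income = contribution − fixed costs = £3,600,324.00 − £1,569,200 = £2,031,124.00.
So DOL = total CM / EBIT = £3,600,324.00 / £2,031,124.00 = 1.7726.

1.77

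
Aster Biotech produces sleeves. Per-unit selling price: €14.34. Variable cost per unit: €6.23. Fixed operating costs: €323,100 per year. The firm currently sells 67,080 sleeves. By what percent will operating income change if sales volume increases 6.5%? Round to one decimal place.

+16.0%

Total contribution margin = 67,080 × €8.11 = €544,018.80.
Operating income = contribution − fixed costs = €544,018.80 − €323,100 = €220,918.80.
So DOL = total CM / EBIT = €544,018.80 / €220,918.80 = 2.4625.
So EBIT moves 2.4625 × (+6.5%) = +16.0%.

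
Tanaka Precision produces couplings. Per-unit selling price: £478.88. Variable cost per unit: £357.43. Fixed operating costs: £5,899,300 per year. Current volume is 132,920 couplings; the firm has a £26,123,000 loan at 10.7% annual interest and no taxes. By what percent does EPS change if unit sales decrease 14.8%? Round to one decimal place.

-32.1%

Total contribution margin = 132,920 × £121.45 = £16,143,134.00.
EBIT = £16,143,134.00 − £5,899,300 = £10,243,834.00.
After interest of £2,795,161.00, pre-tax earnings = £7,448,673.00.
DCL = total CM / (EBIT − I) = £16,143,134.00 / £7,448,673.00 = 2.1672.
EPS therefore changes by 2.1672 × (-14.8%) = -32.1%.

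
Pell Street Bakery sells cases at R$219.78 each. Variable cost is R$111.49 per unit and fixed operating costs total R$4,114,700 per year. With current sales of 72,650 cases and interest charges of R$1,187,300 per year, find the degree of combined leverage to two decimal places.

At 72,650 units, contribution = 72,650 × R$108.29 = R$7,867,268.50.
Operating income = contribution − fixed costs = R$7,867,268.50 − R$4,114,700 = R$3,752,568.50. Interest = R$1,187,300.00.
DOL = R$7,867,268.50 ÷ R$3,752,568.50 = 2.0965; DFL = R$3,752,568.50 ÷ R$2,565,268.50 = 1.4628.
DCL = DOL × DFL = 2.0965 × 1.4628 = 3.0668.

3.07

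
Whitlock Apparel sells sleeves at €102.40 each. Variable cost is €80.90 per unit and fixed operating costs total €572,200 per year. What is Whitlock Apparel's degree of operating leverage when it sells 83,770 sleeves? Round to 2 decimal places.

At 83,770 units, contribution = 83,770 × €21.50 = €1,801,055.00.
EBIT = €1,801,055.00 − €572,200 = €1,228,855.00.
So DOL = total CM / EBIT = €1,801,055.00 / €1,228,855.00 = 1.4656.

1.47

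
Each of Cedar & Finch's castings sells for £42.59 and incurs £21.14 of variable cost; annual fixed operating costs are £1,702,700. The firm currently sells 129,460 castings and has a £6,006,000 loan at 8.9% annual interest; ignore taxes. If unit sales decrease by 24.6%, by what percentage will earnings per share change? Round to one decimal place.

-126.6%

Total contribution margin = 129,460 × £21.45 = £2,776,917.00.
EBIT = £2,776,917.00 − £1,702,700 = £1,074,217.00.
Interest = £534,534.00, so EBIT − I = £539,683.00.
DCL = total CM / (EBIT − I) = £2,776,917.00 / £539,683.00 = 5.1455.
%ΔEPS = DCL × %ΔSales = 5.1455 × -24.6% = -126.6%.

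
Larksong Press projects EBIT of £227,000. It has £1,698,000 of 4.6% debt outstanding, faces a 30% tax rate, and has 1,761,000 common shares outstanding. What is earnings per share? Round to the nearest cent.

Interest = £78,108.00, so EBT = £227,000 − £78,108.00 = £148,892.00.
After tax at 30%: net income = £148,892.00 × 0.70 = £104,224.40.
Per share: £104,224.40 / 1,761,000 shares = £0.06.

£0.06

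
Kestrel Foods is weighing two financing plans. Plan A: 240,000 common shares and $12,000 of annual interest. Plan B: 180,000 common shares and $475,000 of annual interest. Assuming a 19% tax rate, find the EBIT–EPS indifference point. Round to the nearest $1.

$1,864,000

At indifference, (EBIT − 12,000)(1 − t)/240,000 = (EBIT − 475,000)(1 − t)/180,000.
The (1 − t) factor cancels: (EBIT − 12,000) × 180,000 = (EBIT − 475,000) × 240,000.
Solving, EBIT = (475,000·240,000 − 12,000·180,000) / (240,000 − 180,000) = 111,840,000,000 / 60,000 = 1,864,000.00.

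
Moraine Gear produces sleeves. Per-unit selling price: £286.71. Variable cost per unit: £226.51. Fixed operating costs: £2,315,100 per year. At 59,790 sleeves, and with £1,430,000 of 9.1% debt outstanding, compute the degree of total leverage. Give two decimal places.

At 59,790 units, contribution = 59,790 × £60.20 = £3,599,358.00.
Operating income = contribution − fixed costs = £3,599,358.00 − £2,315,100 = £1,284,258.00. Interest = £130,130.00.
DOL = £3,599,358.00 ÷ £1,284,258.00 = 2.8027; DFL = £1,284,258.00 ÷ £1,154,128.00 = 1.1128.
Combined leverage = 2.8027 × 1.1128 = 3.1188.

3.12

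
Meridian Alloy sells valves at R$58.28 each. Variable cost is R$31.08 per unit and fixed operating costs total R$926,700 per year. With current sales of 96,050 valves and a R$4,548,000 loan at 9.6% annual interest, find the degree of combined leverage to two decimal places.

At 96,050 units, contribution = 96,050 × R$27.20 = R$2,612,560.00.
EBIT = R$2,612,560.00 − R$926,700 = R$1,685,860.00. Interest = R$436,608.00.
DOL = R$2,612,560.00 ÷ R$1,685,860.00 = 1.5497; DFL = R$1,685,860.00 ÷ R$1,249,252.00 = 1.3495.
Combined leverage = 1.5497 × 1.3495 = 2.0913.

2.09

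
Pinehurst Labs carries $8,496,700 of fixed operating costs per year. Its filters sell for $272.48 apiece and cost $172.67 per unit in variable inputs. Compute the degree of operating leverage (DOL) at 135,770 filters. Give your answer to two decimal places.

Contribution at this volume is 135,770 × $99.81 = $13,551,203.70.
Operating income = contribution − fixed costs = $13,551,203.70 − $8,496,700 = $5,054,503.70.
DOL = contribution ÷ EBIT = $13,551,203.70 ÷ $5,054,503.70 = 2.6810.

2.68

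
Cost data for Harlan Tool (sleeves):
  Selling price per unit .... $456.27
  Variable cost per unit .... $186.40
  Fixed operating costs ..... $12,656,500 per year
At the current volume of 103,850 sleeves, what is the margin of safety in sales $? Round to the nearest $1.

$25,985,258

Contribution margin per unit = $456.27 − $186.40 = $269.87. Break-even units = $12,656,500 ÷ $269.87 = 46,898.51; break-even revenue = 46,898.51 × $456.27 = $21,398,381.65.
Current sales = 103,850 × $456.27 = $47,383,639.50.
Margin of safety = $47,383,639.50 − $21,398,381.65 = $25,985,258.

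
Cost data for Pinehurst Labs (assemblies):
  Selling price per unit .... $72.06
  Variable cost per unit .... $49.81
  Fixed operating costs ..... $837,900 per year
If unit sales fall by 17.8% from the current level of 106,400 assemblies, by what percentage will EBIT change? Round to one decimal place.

Total contribution margin = 106,400 × $22.25 = $2,367,400.00.
EBIT = $2,367,400.00 − $837,900 = $1,529,500.00.
DOL = contribution ÷ EBIT = $2,367,400.00 ÷ $1,529,500.00 = 1.5478.
Operating income changes by 1.5478 × -17.8% = -27.6%.

-27.6%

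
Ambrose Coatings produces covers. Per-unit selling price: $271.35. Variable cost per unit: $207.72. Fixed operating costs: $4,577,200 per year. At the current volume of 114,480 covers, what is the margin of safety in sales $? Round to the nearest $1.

Contribution margin per unit = $271.35 − $207.72 = $63.63. Break-even units = $4,577,200 ÷ $63.63 = 71,934.62; break-even revenue = 71,934.62 × $271.35 = $19,519,459.69.
Current sales = 114,480 × $271.35 = $31,064,148.00.
Margin of safety = $31,064,148.00 − $19,519,459.69 = $11,544,688.

$11,544,688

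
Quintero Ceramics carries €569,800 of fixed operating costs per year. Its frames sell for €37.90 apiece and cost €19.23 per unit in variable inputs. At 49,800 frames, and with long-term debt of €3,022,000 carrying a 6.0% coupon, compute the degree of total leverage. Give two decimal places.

5.20

Contribution at this volume is 49,800 × €18.67 = €929,766.00.
Operating income = contribution − fixed costs = €929,766.00 − €569,800 = €359,966.00. Interest = €181,320.00, so EBIT − I = €178,646.00.
DCL = contribution ÷ (EBIT − I) = €929,766.00 ÷ €178,646.00 = 5.2045.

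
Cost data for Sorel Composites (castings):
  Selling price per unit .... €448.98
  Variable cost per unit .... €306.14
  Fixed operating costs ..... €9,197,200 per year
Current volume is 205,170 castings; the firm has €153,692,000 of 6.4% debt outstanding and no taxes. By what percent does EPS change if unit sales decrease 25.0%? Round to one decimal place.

-71.3%

At 205,170 units, contribution = 205,170 × €142.84 = €29,306,482.80.
Subtracting fixed costs: EBIT = €29,306,482.80 − €9,197,200 = €20,109,282.80.
Interest = €9,836,288.00, so EBIT − I = €10,272,994.80.
Degree of combined leverage = contribution ÷ (EBIT − I) = €29,306,482.80 ÷ €10,272,994.80 = 2.8528.
%ΔEPS = DCL × %ΔSales = 2.8528 × -25.0% = -71.3%.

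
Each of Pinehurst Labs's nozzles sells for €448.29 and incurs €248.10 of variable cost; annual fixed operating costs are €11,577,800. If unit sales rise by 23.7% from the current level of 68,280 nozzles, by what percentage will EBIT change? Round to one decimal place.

+154.9%

Contribution at this volume is 68,280 × €200.19 = €13,668,973.20.
Operating income = contribution − fixed costs = €13,668,973.20 − €11,577,800 = €2,091,173.20.
So DOL = total CM / EBIT = €13,668,973.20 / €2,091,173.20 = 6.5365.
%ΔEBIT = DOL × %ΔSales = 6.5365 × +23.7% = +154.9%.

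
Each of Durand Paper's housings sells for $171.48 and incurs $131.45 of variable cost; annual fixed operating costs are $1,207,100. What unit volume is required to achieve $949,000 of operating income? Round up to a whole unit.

53,863 housings

Each unit contributes $171.48 − $131.45 = $40.03.
Units = (FC + target) / CM = ($1,207,100 + $949,000) / $40.03 = 53,862.10, so 53,863 housings.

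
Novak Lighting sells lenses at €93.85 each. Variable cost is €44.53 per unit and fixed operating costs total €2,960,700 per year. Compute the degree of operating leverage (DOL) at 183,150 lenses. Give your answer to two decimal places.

At 183,150 units, contribution = 183,150 × €49.32 = €9,032,958.00.
EBIT = €9,032,958.00 − €2,960,700 = €6,072,258.00.
DOL = contribution ÷ EBIT = €9,032,958.00 ÷ €6,072,258.00 = 1.4876.

1.49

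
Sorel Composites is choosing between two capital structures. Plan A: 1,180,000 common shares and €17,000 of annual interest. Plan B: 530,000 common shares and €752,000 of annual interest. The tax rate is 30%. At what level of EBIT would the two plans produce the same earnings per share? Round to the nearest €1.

Set EPS_A = EPS_B: (EBIT − €17,000)(1 − 0.30) ÷ 1,180,000 = (EBIT − €752,000)(1 − 0.30) ÷ 530,000.
Cancelling (1 − t) and cross-multiplying: 530,000·(EBIT − 17,000) = 1,180,000·(EBIT − 752,000).
EBIT × (1,180,000 − 530,000) = 752,000 × 1,180,000 − 17,000 × 530,000 = 878,350,000,000, so EBIT = 878,350,000,000 ÷ 650,000 = 1,351,307.69.

€1,351,308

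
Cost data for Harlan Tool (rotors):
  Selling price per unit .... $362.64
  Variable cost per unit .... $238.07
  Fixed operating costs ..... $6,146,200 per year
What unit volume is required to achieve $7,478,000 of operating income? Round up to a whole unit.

109,370 rotors

Contribution margin per unit = $362.64 − $238.07 = $124.57.
Required volume = (fixed costs + target profit) ÷ CM = ($6,146,200 + $7,478,000) ÷ $124.57 = 109,369.83, so 109,370 rotors.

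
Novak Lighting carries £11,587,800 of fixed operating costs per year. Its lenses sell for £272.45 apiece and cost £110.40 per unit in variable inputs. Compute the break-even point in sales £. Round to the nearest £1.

Contribution margin per unit = £272.45 − £110.40 = £162.05, a CM ratio of £162.05 ÷ £272.45 = 0.5948.
Break-even revenue = fixed costs × price ÷ CM = £11,587,800 × £272.45 ÷ £162.05 = £19,482,235.

£19,482,235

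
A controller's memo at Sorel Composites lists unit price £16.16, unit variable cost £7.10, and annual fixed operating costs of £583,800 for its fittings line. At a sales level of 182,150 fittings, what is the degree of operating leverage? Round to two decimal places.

1.55

Total contribution margin = 182,150 × £9.06 = £1,650,279.00.
Subtracting fixed costs: EBIT = £1,650,279.00 − £583,800 = £1,066,479.00.
DOL = contribution ÷ EBIT = £1,650,279.00 ÷ £1,066,479.00 = 1.5474.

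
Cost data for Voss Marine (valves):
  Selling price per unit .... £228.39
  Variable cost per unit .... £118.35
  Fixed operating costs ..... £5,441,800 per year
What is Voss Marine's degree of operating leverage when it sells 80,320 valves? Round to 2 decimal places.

2.60

Contribution at this volume is 80,320 × £110.04 = £8,838,412.80.
Operating income = contribution − fixed costs = £8,838,412.80 − £5,441,800 = £3,396,612.80.
Degree of operating leverage = £8,838,412.80 / £3,396,612.80 = 2.6021.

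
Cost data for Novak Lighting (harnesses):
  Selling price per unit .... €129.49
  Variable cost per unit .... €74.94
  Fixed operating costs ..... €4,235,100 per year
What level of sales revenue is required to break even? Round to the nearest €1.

CM per unit = €129.49 − €74.94 = €54.55; CM ratio = €54.55 / €129.49 = 0.4213.
Break-even sales = FC ÷ CM ratio = €4,235,100 × €129.49 / €54.55 = €10,053,219.

€10,053,219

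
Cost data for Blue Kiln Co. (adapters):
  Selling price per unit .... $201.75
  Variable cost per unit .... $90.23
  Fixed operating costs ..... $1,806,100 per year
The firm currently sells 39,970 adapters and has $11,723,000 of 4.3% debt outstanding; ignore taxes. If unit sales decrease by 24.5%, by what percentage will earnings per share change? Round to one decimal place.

Contribution at this volume is 39,970 × $111.52 = $4,457,454.40.
EBIT = $4,457,454.40 − $1,806,100 = $2,651,354.40.
After interest of $504,089.00, pre-tax earnings = $2,147,265.40.
DCL = total CM / (EBIT − I) = $4,457,454.40 / $2,147,265.40 = 2.0759.
%ΔEPS = DCL × %ΔSales = 2.0759 × -24.5% = -50.9%.

-50.9%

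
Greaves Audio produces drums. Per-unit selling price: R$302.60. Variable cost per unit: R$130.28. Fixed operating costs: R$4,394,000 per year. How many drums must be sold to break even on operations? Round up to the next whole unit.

Each unit contributes R$302.60 − R$130.28 = R$172.32.
Units to break even: R$4,394,000 ÷ R$172.32 = 25,499.07, rounded up to 25,500.

25,500 drums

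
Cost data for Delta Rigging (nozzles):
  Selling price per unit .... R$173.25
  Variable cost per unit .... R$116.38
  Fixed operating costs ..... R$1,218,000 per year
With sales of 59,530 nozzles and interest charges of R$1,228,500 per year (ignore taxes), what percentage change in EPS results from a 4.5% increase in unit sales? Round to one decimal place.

Contribution at this volume is 59,530 × R$56.87 = R$3,385,471.10.
EBIT = R$3,385,471.10 − R$1,218,000 = R$2,167,471.10.
Interest = R$1,228,500.00, so EBIT − I = R$938,971.10.
Degree of combined leverage = contribution ÷ (EBIT − I) = R$3,385,471.10 ÷ R$938,971.10 = 3.6055.
EPS therefore changes by 3.6055 × (+4.5%) = +16.2%.

+16.2%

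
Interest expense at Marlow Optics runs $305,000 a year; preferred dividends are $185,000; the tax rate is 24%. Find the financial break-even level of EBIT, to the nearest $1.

$548,421

Preferred dividends are paid after tax, so their pre-tax equivalent is $185,000 ÷ (1 − 0.24) = $243,421.05.
Financial break-even EBIT = interest + D_p ÷ (1 − t) = $305,000 + $243,421.05 = $548,421.05.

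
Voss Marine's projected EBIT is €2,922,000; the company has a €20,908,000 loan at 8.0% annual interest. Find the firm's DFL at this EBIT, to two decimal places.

Interest = €1,672,640.00.
Degree of financial leverage = EBIT / (EBIT − interest) = €2,922,000 / €1,249,360.00 = 2.3388.

2.34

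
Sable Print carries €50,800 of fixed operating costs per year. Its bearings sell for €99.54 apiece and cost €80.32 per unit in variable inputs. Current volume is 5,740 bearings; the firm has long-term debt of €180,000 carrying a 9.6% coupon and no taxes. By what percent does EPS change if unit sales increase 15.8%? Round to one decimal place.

Contribution at this volume is 5,740 × €19.22 = €110,322.80.
EBIT = €110,322.80 − €50,800 = €59,522.80.
Interest = €17,280.00, so EBIT − I = €42,242.80.
DCL = total CM / (EBIT − I) = €110,322.80 / €42,242.80 = 2.6116.
%ΔEPS = DCL × %ΔSales = 2.6116 × +15.8% = +41.3%.

+41.3%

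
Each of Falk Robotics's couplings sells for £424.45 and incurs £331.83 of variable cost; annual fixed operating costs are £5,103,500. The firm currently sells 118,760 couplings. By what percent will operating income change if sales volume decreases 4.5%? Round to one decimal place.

Contribution at this volume is 118,760 × £92.62 = £10,999,551.20.
Subtracting fixed costs: EBIT = £10,999,551.20 − £5,103,500 = £5,896,051.20.
So DOL = total CM / EBIT = £10,999,551.20 / £5,896,051.20 = 1.8656.
Operating income changes by 1.8656 × -4.5% = -8.4%.

-8.4%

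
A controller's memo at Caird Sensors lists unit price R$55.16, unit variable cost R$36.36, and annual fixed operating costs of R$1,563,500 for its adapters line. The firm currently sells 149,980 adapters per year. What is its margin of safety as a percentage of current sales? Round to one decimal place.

44.5%

Unit CM = price − variable cost = R$55.16 − R$36.36 = R$18.80. Break-even units = R$1,563,500 ÷ R$18.80 = 83,164.89; break-even revenue = 83,164.89 × R$55.16 = R$4,587,375.53.
Current sales = 149,980 × R$55.16 = R$8,272,896.80.
Margin of safety = (R$8,272,896.80 − R$4,587,375.53) ÷ R$8,272,896.80 = 44.5%.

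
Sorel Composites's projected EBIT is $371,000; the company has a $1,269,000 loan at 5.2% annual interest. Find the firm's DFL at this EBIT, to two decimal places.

1.22

Interest = $65,988.00.
DFL = EBIT ÷ (EBIT − I) = $371,000 ÷ ($371,000 − $65,988.00) = $371,000 ÷ $305,012.00 = 1.2163.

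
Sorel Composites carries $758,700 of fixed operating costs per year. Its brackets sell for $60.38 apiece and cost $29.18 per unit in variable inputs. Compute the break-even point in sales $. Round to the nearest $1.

$1,468,279

Contribution margin per unit = $60.38 − $29.18 = $31.20, a CM ratio of $31.20 ÷ $60.38 = 0.5167.
Break-even revenue = fixed costs × price ÷ CM = $758,700 × $60.38 ÷ $31.20 = $1,468,279.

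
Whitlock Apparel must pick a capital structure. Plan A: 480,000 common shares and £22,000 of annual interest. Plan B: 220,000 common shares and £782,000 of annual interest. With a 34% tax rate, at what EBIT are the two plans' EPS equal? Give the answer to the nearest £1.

£1,425,077

Set EPS_A = EPS_B: (EBIT − £22,000)(1 − 0.34) ÷ 480,000 = (EBIT − £782,000)(1 − 0.34) ÷ 220,000.
Cancelling (1 − t) and cross-multiplying: 220,000·(EBIT − 22,000) = 480,000·(EBIT − 782,000).
EBIT × (480,000 − 220,000) = 782,000 × 480,000 − 22,000 × 220,000 = 370,520,000,000, so EBIT = 370,520,000,000 ÷ 260,000 = 1,425,076.92.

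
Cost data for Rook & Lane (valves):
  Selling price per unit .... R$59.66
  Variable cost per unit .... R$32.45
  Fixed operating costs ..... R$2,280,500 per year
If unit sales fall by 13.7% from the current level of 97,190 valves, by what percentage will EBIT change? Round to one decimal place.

-99.5%

Total contribution margin = 97,190 × R$27.21 = R$2,644,539.90.
Subtracting fixed costs: EBIT = R$2,644,539.90 − R$2,280,500 = R$364,039.90.
DOL = contribution ÷ EBIT = R$2,644,539.90 ÷ R$364,039.90 = 7.2644.
%ΔEBIT = DOL × %ΔSales = 7.2644 × -13.7% = -99.5%.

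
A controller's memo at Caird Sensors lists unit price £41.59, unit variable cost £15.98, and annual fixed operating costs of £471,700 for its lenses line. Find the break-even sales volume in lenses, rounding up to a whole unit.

Contribution margin per unit = £41.59 − £15.98 = £25.61.
Units to break even: £471,700 ÷ £25.61 = 18,418.59, rounded up to 18,419.

18,419 lenses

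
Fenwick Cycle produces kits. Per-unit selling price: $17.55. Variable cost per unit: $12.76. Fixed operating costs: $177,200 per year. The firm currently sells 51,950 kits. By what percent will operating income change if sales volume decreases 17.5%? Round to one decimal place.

-60.8%

Total contribution margin = 51,950 × $4.79 = $248,840.50.
EBIT = $248,840.50 − $177,200 = $71,640.50.
DOL = contribution ÷ EBIT = $248,840.50 ÷ $71,640.50 = 3.4735.
So EBIT moves 3.4735 × (-17.5%) = -60.8%.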